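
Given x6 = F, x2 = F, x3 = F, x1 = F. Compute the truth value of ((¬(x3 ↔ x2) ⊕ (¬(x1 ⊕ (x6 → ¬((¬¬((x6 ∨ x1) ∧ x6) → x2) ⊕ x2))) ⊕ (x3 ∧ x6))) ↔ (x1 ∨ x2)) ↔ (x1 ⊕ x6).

x3 ↔ x2 = F ↔ F = T
¬(x3 ↔ x2) = ¬T = F
x6 ∨ x1 = F ∨ F = F
(x6 ∨ x1) ∧ x6 = F ∧ F = F
¬((x6 ∨ x1) ∧ x6) = ¬F = T
¬¬((x6 ∨ x1) ∧ x6) = ¬T = F
¬¬((x6 ∨ x1) ∧ x6) → x2 = F → F = T
(¬¬((x6 ∨ x1) ∧ x6) → x2) ⊕ x2 = T ⊕ F = T
¬((¬¬((x6 ∨ x1) ∧ x6) → x2) ⊕ x2) = ¬T = F
x6 → ¬((¬¬((x6 ∨ x1) ∧ x6) → x2) ⊕ x2) = F → F = T
x1 ⊕ (x6 → ¬((¬¬((x6 ∨ x1) ∧ x6) → x2) ⊕ x2)) = F ⊕ T = T
¬(x1 ⊕ (x6 → ¬((¬¬((x6 ∨ x1) ∧ x6) → x2) ⊕ x2))) = ¬T = F
x3 ∧ x6 = F ∧ F = F
¬(x1 ⊕ (x6 → ¬((¬¬((x6 ∨ x1) ∧ x6) → x2) ⊕ x2))) ⊕ (x3 ∧ x6) = F ⊕ F = F
¬(x3 ↔ x2) ⊕ (¬(x1 ⊕ (x6 → ¬((¬¬((x6 ∨ x1) ∧ x6) → x2) ⊕ x2))) ⊕ (x3 ∧ x6)) = F ⊕ F = F
x1 ∨ x2 = F ∨ F = F
(¬(x3 ↔ x2) ⊕ (¬(x1 ⊕ (x6 → ¬((¬¬((x6 ∨ x1) ∧ x6) → x2) ⊕ x2))) ⊕ (x3 ∧ x6))) ↔ (x1 ∨ x2) = F ↔ F = T
x1 ⊕ x6 = F ⊕ F = F
((¬(x3 ↔ x2) ⊕ (¬(x1 ⊕ (x6 → ¬((¬¬((x6 ∨ x1) ∧ x6) → x2) ⊕ x2))) ⊕ (x3 ∧ x6))) ↔ (x1 ∨ x2)) ↔ (x1 ⊕ x6) = T ↔ F = F

F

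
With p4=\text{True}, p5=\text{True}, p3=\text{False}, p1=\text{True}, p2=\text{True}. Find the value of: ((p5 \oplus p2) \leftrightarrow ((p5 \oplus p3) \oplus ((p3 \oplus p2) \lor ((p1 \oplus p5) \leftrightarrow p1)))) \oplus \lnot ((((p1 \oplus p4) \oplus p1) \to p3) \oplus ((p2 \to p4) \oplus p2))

\text{False}

Substituting p4=\text{True}, p5=\text{True}, p3=\text{False}, p1=\text{True}, p2=\text{True}:
p5 \oplus p2 = \text{True} \oplus \text{True} = \text{False}
p5 \oplus p3 = \text{True} \oplus \text{False} = \text{True}
p3 \oplus p2 = \text{False} \oplus \text{True} = \text{True}
p1 \oplus p5 = \text{True} \oplus \text{True} = \text{False}
(p1 \oplus p5) \leftrightarrow p1 = \text{False} \leftrightarrow \text{True} = \text{False}
(p3 \oplus p2) \lor ((p1 \oplus p5) \leftrightarrow p1) = \text{True} \lor \text{False} = \text{True}
(p5 \oplus p3) \oplus ((p3 \oplus p2) \lor ((p1 \oplus p5) \leftrightarrow p1)) = \text{True} \oplus \text{True} = \text{False}
(p5 \oplus p2) \leftrightarrow ((p5 \oplus p3) \oplus ((p3 \oplus p2) \lor ((p1 \oplus p5) \leftrightarrow p1))) = \text{False} \leftrightarrow \text{False} = \text{True}
p1 \oplus p4 = \text{True} \oplus \text{True} = \text{False}
(p1 \oplus p4) \oplus p1 = \text{False} \oplus \text{True} = \text{True}
((p1 \oplus p4) \oplus p1) \to p3 = \text{True} \to \text{False} = \text{False}
p2 \to p4 = \text{True} \to \text{True} = \text{True}
(p2 \to p4) \oplus p2 = \text{True} \oplus \text{True} = \text{False}
(((p1 \oplus p4) \oplus p1) \to p3) \oplus ((p2 \to p4) \oplus p2) = \text{False} \oplus \text{False} = \text{False}
\lnot ((((p1 \oplus p4) \oplus p1) \to p3) \oplus ((p2 \to p4) \oplus p2)) = \lnot \text{False} = \text{True}
((p5 \oplus p2) \leftrightarrow ((p5 \oplus p3) \oplus ((p3 \oplus p2) \lor ((p1 \oplus p5) \leftrightarrow p1)))) \oplus \lnot ((((p1 \oplus p4) \oplus p1) \to p3) \oplus ((p2 \to p4) \oplus p2)) = \text{True} \oplus \text{True} = \text{False}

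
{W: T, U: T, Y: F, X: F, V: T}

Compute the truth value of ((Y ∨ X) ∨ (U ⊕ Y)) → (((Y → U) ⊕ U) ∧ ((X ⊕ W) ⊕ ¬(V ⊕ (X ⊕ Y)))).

Y ∨ X = F ∨ F = F
U ⊕ Y = T ⊕ F = T
(Y ∨ X) ∨ (U ⊕ Y) = F ∨ T = T
Y → U = F → T = T
(Y → U) ⊕ U = T ⊕ T = F
X ⊕ W = F ⊕ T = T
X ⊕ Y = F ⊕ F = F
V ⊕ (X ⊕ Y) = T ⊕ F = T
¬(V ⊕ (X ⊕ Y)) = ¬T = F
(X ⊕ W) ⊕ ¬(V ⊕ (X ⊕ Y)) = T ⊕ F = T
((Y → U) ⊕ U) ∧ ((X ⊕ W) ⊕ ¬(V ⊕ (X ⊕ Y))) = F ∧ T = F
((Y ∨ X) ∨ (U ⊕ Y)) → (((Y → U) ⊕ U) ∧ ((X ⊕ W) ⊕ ¬(V ⊕ (X ⊕ Y)))) = T → F = F

F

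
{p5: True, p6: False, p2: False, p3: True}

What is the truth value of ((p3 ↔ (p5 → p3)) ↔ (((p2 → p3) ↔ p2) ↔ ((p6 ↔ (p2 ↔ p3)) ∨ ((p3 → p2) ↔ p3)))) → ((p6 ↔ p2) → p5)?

p5 → p3 = True → True = True
p3 ↔ (p5 → p3) = True ↔ True = True
p2 → p3 = False → True = True
(p2 → p3) ↔ p2 = True ↔ False = False
p2 ↔ p3 = False ↔ True = False
p6 ↔ (p2 ↔ p3) = False ↔ False = True
p3 → p2 = True → False = False
(p3 → p2) ↔ p3 = False ↔ True = False
(p6 ↔ (p2 ↔ p3)) ∨ ((p3 → p2) ↔ p3) = True ∨ False = True
((p2 → p3) ↔ p2) ↔ ((p6 ↔ (p2 ↔ p3)) ∨ ((p3 → p2) ↔ p3)) = False ↔ True = False
(p3 ↔ (p5 → p3)) ↔ (((p2 → p3) ↔ p2) ↔ ((p6 ↔ (p2 ↔ p3)) ∨ ((p3 → p2) ↔ p3))) = True ↔ False = False
p6 ↔ p2 = False ↔ False = True
(p6 ↔ p2) → p5 = True → True = True
((p3 ↔ (p5 → p3)) ↔ (((p2 → p3) ↔ p2) ↔ ((p6 ↔ (p2 ↔ p3)) ∨ ((p3 → p2) ↔ p3)))) → ((p6 ↔ p2) → p5) = False → True = True

True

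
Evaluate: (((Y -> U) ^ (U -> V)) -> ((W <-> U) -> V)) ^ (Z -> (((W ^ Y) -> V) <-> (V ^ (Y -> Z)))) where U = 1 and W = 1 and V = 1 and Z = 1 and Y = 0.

Y -> U = 0 -> 1 = 1
U -> V = 1 -> 1 = 1
(Y -> U) ^ (U -> V) = 1 ^ 1 = 0
W <-> U = 1 <-> 1 = 1
(W <-> U) -> V = 1 -> 1 = 1
((Y -> U) ^ (U -> V)) -> ((W <-> U) -> V) = 0 -> 1 = 1
W ^ Y = 1 ^ 0 = 1
(W ^ Y) -> V = 1 -> 1 = 1
Y -> Z = 0 -> 1 = 1
V ^ (Y -> Z) = 1 ^ 1 = 0
((W ^ Y) -> V) <-> (V ^ (Y -> Z)) = 1 <-> 0 = 0
Z -> (((W ^ Y) -> V) <-> (V ^ (Y -> Z))) = 1 -> 0 = 0
(((Y -> U) ^ (U -> V)) -> ((W <-> U) -> V)) ^ (Z -> (((W ^ Y) -> V) <-> (V ^ (Y -> Z)))) = 1 ^ 0 = 1

1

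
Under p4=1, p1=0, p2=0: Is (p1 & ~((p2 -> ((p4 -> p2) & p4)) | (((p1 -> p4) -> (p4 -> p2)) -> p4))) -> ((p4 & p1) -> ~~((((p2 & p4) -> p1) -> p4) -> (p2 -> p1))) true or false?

1

Substituting p4=1, p1=0, p2=0:
p4 -> p2 = 1 -> 0 = 0
(p4 -> p2) & p4 = 0 & 1 = 0
p2 -> ((p4 -> p2) & p4) = 0 -> 0 = 1
p1 -> p4 = 0 -> 1 = 1
p4 -> p2 = 1 -> 0 = 0
(p1 -> p4) -> (p4 -> p2) = 1 -> 0 = 0
((p1 -> p4) -> (p4 -> p2)) -> p4 = 0 -> 1 = 1
(p2 -> ((p4 -> p2) & p4)) | (((p1 -> p4) -> (p4 -> p2)) -> p4) = 1 | 1 = 1
~((p2 -> ((p4 -> p2) & p4)) | (((p1 -> p4) -> (p4 -> p2)) -> p4)) = ~1 = 0
p1 & ~((p2 -> ((p4 -> p2) & p4)) | (((p1 -> p4) -> (p4 -> p2)) -> p4)) = 0 & 0 = 0
p4 & p1 = 1 & 0 = 0
p2 & p4 = 0 & 1 = 0
(p2 & p4) -> p1 = 0 -> 0 = 1
((p2 & p4) -> p1) -> p4 = 1 -> 1 = 1
p2 -> p1 = 0 -> 0 = 1
(((p2 & p4) -> p1) -> p4) -> (p2 -> p1) = 1 -> 1 = 1
~((((p2 & p4) -> p1) -> p4) -> (p2 -> p1)) = ~1 = 0
~~((((p2 & p4) -> p1) -> p4) -> (p2 -> p1)) = ~0 = 1
(p4 & p1) -> ~~((((p2 & p4) -> p1) -> p4) -> (p2 -> p1)) = 0 -> 1 = 1
(p1 & ~((p2 -> ((p4 -> p2) & p4)) | (((p1 -> p4) -> (p4 -> p2)) -> p4))) -> ((p4 & p1) -> ~~((((p2 & p4) -> p1) -> p4) -> (p2 -> p1))) = 0 -> 1 = 1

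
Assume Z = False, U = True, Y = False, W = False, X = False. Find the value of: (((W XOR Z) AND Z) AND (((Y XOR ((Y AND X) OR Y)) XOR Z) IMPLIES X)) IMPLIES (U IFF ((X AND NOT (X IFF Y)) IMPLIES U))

W XOR Z = False XOR False = False
(W XOR Z) AND Z = False AND False = False
Y AND X = False AND False = False
(Y AND X) OR Y = False OR False = False
Y XOR ((Y AND X) OR Y) = False XOR False = False
(Y XOR ((Y AND X) OR Y)) XOR Z = False XOR False = False
((Y XOR ((Y AND X) OR Y)) XOR Z) IMPLIES X = False IMPLIES False = True
((W XOR Z) AND Z) AND (((Y XOR ((Y AND X) OR Y)) XOR Z) IMPLIES X) = False AND True = False
X IFF Y = False IFF False = True
NOT (X IFF Y) = NOT True = False
X AND NOT (X IFF Y) = False AND False = False
(X AND NOT (X IFF Y)) IMPLIES U = False IMPLIES True = True
U IFF ((X AND NOT (X IFF Y)) IMPLIES U) = True IFF True = True
(((W XOR Z) AND Z) AND (((Y XOR ((Y AND X) OR Y)) XOR Z) IMPLIES X)) IMPLIES (U IFF ((X AND NOT (X IFF Y)) IMPLIES U)) = False IMPLIES True = True

True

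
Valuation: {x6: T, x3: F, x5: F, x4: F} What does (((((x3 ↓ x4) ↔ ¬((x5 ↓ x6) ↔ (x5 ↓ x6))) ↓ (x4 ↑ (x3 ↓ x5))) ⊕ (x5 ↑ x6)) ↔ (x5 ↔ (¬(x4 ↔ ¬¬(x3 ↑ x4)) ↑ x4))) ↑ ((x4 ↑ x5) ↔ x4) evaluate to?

x3 ↓ x4 = F ↓ F = T
x5 ↓ x6 = F ↓ T = F
x5 ↓ x6 = F ↓ T = F
(x5 ↓ x6) ↔ (x5 ↓ x6) = F ↔ F = T
¬((x5 ↓ x6) ↔ (x5 ↓ x6)) = ¬T = F
(x3 ↓ x4) ↔ ¬((x5 ↓ x6) ↔ (x5 ↓ x6)) = T ↔ F = F
x3 ↓ x5 = F ↓ F = T
x4 ↑ (x3 ↓ x5) = F ↑ T = T
((x3 ↓ x4) ↔ ¬((x5 ↓ x6) ↔ (x5 ↓ x6))) ↓ (x4 ↑ (x3 ↓ x5)) = F ↓ T = F
x5 ↑ x6 = F ↑ T = T
(((x3 ↓ x4) ↔ ¬((x5 ↓ x6) ↔ (x5 ↓ x6))) ↓ (x4 ↑ (x3 ↓ x5))) ⊕ (x5 ↑ x6) = F ⊕ T = T
x3 ↑ x4 = F ↑ F = T
¬(x3 ↑ x4) = ¬T = F
¬¬(x3 ↑ x4) = ¬F = T
x4 ↔ ¬¬(x3 ↑ x4) = F ↔ T = F
¬(x4 ↔ ¬¬(x3 ↑ x4)) = ¬F = T
¬(x4 ↔ ¬¬(x3 ↑ x4)) ↑ x4 = T ↑ F = T
x5 ↔ (¬(x4 ↔ ¬¬(x3 ↑ x4)) ↑ x4) = F ↔ T = F
((((x3 ↓ x4) ↔ ¬((x5 ↓ x6) ↔ (x5 ↓ x6))) ↓ (x4 ↑ (x3 ↓ x5))) ⊕ (x5 ↑ x6)) ↔ (x5 ↔ (¬(x4 ↔ ¬¬(x3 ↑ x4)) ↑ x4)) = T ↔ F = F
x4 ↑ x5 = F ↑ F = T
(x4 ↑ x5) ↔ x4 = T ↔ F = F
(((((x3 ↓ x4) ↔ ¬((x5 ↓ x6) ↔ (x5 ↓ x6))) ↓ (x4 ↑ (x3 ↓ x5))) ⊕ (x5 ↑ x6)) ↔ (x5 ↔ (¬(x4 ↔ ¬¬(x3 ↑ x4)) ↑ x4))) ↑ ((x4 ↑ x5) ↔ x4) = F ↑ F = T

T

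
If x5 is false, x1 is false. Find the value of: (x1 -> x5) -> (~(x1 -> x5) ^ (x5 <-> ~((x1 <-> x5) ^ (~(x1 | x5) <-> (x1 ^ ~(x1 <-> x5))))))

T

Substituting x5=F, x1=F:
x1 -> x5 = F -> F = T
x1 -> x5 = F -> F = T
~(x1 -> x5) = ~T = F
x1 <-> x5 = F <-> F = T
x1 | x5 = F | F = F
~(x1 | x5) = ~F = T
x1 <-> x5 = F <-> F = T
~(x1 <-> x5) = ~T = F
x1 ^ ~(x1 <-> x5) = F ^ F = F
~(x1 | x5) <-> (x1 ^ ~(x1 <-> x5)) = T <-> F = F
(x1 <-> x5) ^ (~(x1 | x5) <-> (x1 ^ ~(x1 <-> x5))) = T ^ F = T
~((x1 <-> x5) ^ (~(x1 | x5) <-> (x1 ^ ~(x1 <-> x5)))) = ~T = F
x5 <-> ~((x1 <-> x5) ^ (~(x1 | x5) <-> (x1 ^ ~(x1 <-> x5)))) = F <-> F = T
~(x1 -> x5) ^ (x5 <-> ~((x1 <-> x5) ^ (~(x1 | x5) <-> (x1 ^ ~(x1 <-> x5))))) = F ^ T = T
(x1 -> x5) -> (~(x1 -> x5) ^ (x5 <-> ~((x1 <-> x5) ^ (~(x1 | x5) <-> (x1 ^ ~(x1 <-> x5)))))) = T -> T = T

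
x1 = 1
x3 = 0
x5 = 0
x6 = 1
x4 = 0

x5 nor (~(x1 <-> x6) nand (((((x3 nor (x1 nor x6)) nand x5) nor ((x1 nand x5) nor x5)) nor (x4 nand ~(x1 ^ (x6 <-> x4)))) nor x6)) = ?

x1 <-> x6 = 1 <-> 1 = 1
~(x1 <-> x6) = ~1 = 0
x1 nor x6 = 1 nor 1 = 0
x3 nor (x1 nor x6) = 0 nor 0 = 1
(x3 nor (x1 nor x6)) nand x5 = 1 nand 0 = 1
x1 nand x5 = 1 nand 0 = 1
(x1 nand x5) nor x5 = 1 nor 0 = 0
((x3 nor (x1 nor x6)) nand x5) nor ((x1 nand x5) nor x5) = 1 nor 0 = 0
x6 <-> x4 = 1 <-> 0 = 0
x1 ^ (x6 <-> x4) = 1 ^ 0 = 1
~(x1 ^ (x6 <-> x4)) = ~1 = 0
x4 nand ~(x1 ^ (x6 <-> x4)) = 0 nand 0 = 1
(((x3 nor (x1 nor x6)) nand x5) nor ((x1 nand x5) nor x5)) nor (x4 nand ~(x1 ^ (x6 <-> x4))) = 0 nor 1 = 0
((((x3 nor (x1 nor x6)) nand x5) nor ((x1 nand x5) nor x5)) nor (x4 nand ~(x1 ^ (x6 <-> x4)))) nor x6 = 0 nor 1 = 0
~(x1 <-> x6) nand (((((x3 nor (x1 nor x6)) nand x5) nor ((x1 nand x5) nor x5)) nor (x4 nand ~(x1 ^ (x6 <-> x4)))) nor x6) = 0 nand 0 = 1
x5 nor (~(x1 <-> x6) nand (((((x3 nor (x1 nor x6)) nand x5) nor ((x1 nand x5) nor x5)) nor (x4 nand ~(x1 ^ (x6 <-> x4)))) nor x6)) = 0 nor 1 = 0

0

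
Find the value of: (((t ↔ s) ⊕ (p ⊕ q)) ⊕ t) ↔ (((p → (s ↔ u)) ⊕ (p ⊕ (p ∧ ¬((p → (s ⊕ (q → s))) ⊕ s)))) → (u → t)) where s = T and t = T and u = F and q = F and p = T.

T

t ↔ s = T ↔ T = T
p ⊕ q = T ⊕ F = T
(t ↔ s) ⊕ (p ⊕ q) = T ⊕ T = F
((t ↔ s) ⊕ (p ⊕ q)) ⊕ t = F ⊕ T = T
s ↔ u = T ↔ F = F
p → (s ↔ u) = T → F = F
q → s = F → T = T
s ⊕ (q → s) = T ⊕ T = F
p → (s ⊕ (q → s)) = T → F = F
(p → (s ⊕ (q → s))) ⊕ s = F ⊕ T = T
¬((p → (s ⊕ (q → s))) ⊕ s) = ¬T = F
p ∧ ¬((p → (s ⊕ (q → s))) ⊕ s) = T ∧ F = F
p ⊕ (p ∧ ¬((p → (s ⊕ (q → s))) ⊕ s)) = T ⊕ F = T
(p → (s ↔ u)) ⊕ (p ⊕ (p ∧ ¬((p → (s ⊕ (q → s))) ⊕ s))) = F ⊕ T = T
u → t = F → T = T
((p → (s ↔ u)) ⊕ (p ⊕ (p ∧ ¬((p → (s ⊕ (q → s))) ⊕ s)))) → (u → t) = T → T = T
(((t ↔ s) ⊕ (p ⊕ q)) ⊕ t) ↔ (((p → (s ↔ u)) ⊕ (p ⊕ (p ∧ ¬((p → (s ⊕ (q → s))) ⊕ s)))) → (u → t)) = T ↔ T = T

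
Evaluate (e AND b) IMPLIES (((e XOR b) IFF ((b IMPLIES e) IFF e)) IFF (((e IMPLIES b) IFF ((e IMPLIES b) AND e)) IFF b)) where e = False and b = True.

True

e AND b = False AND True = False
e XOR b = False XOR True = True
b IMPLIES e = True IMPLIES False = False
(b IMPLIES e) IFF e = False IFF False = True
(e XOR b) IFF ((b IMPLIES e) IFF e) = True IFF True = True
e IMPLIES b = False IMPLIES True = True
e IMPLIES b = False IMPLIES True = True
(e IMPLIES b) AND e = True AND False = False
(e IMPLIES b) IFF ((e IMPLIES b) AND e) = True IFF False = False
((e IMPLIES b) IFF ((e IMPLIES b) AND e)) IFF b = False IFF True = False
((e XOR b) IFF ((b IMPLIES e) IFF e)) IFF (((e IMPLIES b) IFF ((e IMPLIES b) AND e)) IFF b) = True IFF False = False
(e AND b) IMPLIES (((e XOR b) IFF ((b IMPLIES e) IFF e)) IFF (((e IMPLIES b) IFF ((e IMPLIES b) AND e)) IFF b)) = False IMPLIES False = True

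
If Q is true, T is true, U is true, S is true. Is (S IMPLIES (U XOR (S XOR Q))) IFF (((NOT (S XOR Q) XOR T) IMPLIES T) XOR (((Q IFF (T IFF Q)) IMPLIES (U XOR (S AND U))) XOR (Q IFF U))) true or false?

S XOR Q = true XOR true = false
U XOR (S XOR Q) = true XOR false = true
S IMPLIES (U XOR (S XOR Q)) = true IMPLIES true = true
S XOR Q = true XOR true = false
NOT (S XOR Q) = NOT false = true
NOT (S XOR Q) XOR T = true XOR true = false
(NOT (S XOR Q) XOR T) IMPLIES T = false IMPLIES true = true
T IFF Q = true IFF true = true
Q IFF (T IFF Q) = true IFF true = true
S AND U = true AND true = true
U XOR (S AND U) = true XOR true = false
(Q IFF (T IFF Q)) IMPLIES (U XOR (S AND U)) = true IMPLIES false = false
Q IFF U = true IFF true = true
((Q IFF (T IFF Q)) IMPLIES (U XOR (S AND U))) XOR (Q IFF U) = false XOR true = true
((NOT (S XOR Q) XOR T) IMPLIES T) XOR (((Q IFF (T IFF Q)) IMPLIES (U XOR (S AND U))) XOR (Q IFF U)) = true XOR true = false
(S IMPLIES (U XOR (S XOR Q))) IFF (((NOT (S XOR Q) XOR T) IMPLIES T) XOR (((Q IFF (T IFF Q)) IMPLIES (U XOR (S AND U))) XOR (Q IFF U))) = true IFF false = false

false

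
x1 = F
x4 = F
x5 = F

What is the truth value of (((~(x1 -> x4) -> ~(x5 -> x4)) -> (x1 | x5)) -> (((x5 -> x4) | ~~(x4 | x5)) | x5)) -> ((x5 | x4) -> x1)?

T

Substituting x1=F, x4=F, x5=F:
x1 -> x4 = F -> F = T
~(x1 -> x4) = ~T = F
x5 -> x4 = F -> F = T
~(x5 -> x4) = ~T = F
~(x1 -> x4) -> ~(x5 -> x4) = F -> F = T
x1 | x5 = F | F = F
(~(x1 -> x4) -> ~(x5 -> x4)) -> (x1 | x5) = T -> F = F
x5 -> x4 = F -> F = T
x4 | x5 = F | F = F
~(x4 | x5) = ~F = T
~~(x4 | x5) = ~T = F
(x5 -> x4) | ~~(x4 | x5) = T | F = T
((x5 -> x4) | ~~(x4 | x5)) | x5 = T | F = T
((~(x1 -> x4) -> ~(x5 -> x4)) -> (x1 | x5)) -> (((x5 -> x4) | ~~(x4 | x5)) | x5) = F -> T = T
x5 | x4 = F | F = F
(x5 | x4) -> x1 = F -> F = T
(((~(x1 -> x4) -> ~(x5 -> x4)) -> (x1 | x5)) -> (((x5 -> x4) | ~~(x4 | x5)) | x5)) -> ((x5 | x4) -> x1) = T -> T = T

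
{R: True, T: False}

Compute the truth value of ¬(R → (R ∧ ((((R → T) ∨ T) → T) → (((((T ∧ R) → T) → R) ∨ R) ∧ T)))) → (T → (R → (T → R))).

True

Substituting R=True, T=False:
R → T = True → False = False
(R → T) ∨ T = False ∨ False = False
((R → T) ∨ T) → T = False → False = True
T ∧ R = False ∧ True = False
(T ∧ R) → T = False → False = True
((T ∧ R) → T) → R = True → True = True
(((T ∧ R) → T) → R) ∨ R = True ∨ True = True
((((T ∧ R) → T) → R) ∨ R) ∧ T = True ∧ False = False
(((R → T) ∨ T) → T) → (((((T ∧ R) → T) → R) ∨ R) ∧ T) = True → False = False
R ∧ ((((R → T) ∨ T) → T) → (((((T ∧ R) → T) → R) ∨ R) ∧ T)) = True ∧ False = False
R → (R ∧ ((((R → T) ∨ T) → T) → (((((T ∧ R) → T) → R) ∨ R) ∧ T))) = True → False = False
¬(R → (R ∧ ((((R → T) ∨ T) → T) → (((((T ∧ R) → T) → R) ∨ R) ∧ T)))) = ¬False = True
T → R = False → True = True
R → (T → R) = True → True = True
T → (R → (T → R)) = False → True = True
¬(R → (R ∧ ((((R → T) ∨ T) → T) → (((((T ∧ R) → T) → R) ∨ R) ∧ T)))) → (T → (R → (T → R))) = True → True = True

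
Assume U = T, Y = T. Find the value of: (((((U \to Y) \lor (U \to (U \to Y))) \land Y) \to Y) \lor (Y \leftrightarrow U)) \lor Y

Substituting U=T, Y=T:
U \to Y = T \to T = T
U \to Y = T \to T = T
U \to (U \to Y) = T \to T = T
(U \to Y) \lor (U \to (U \to Y)) = T \lor T = T
((U \to Y) \lor (U \to (U \to Y))) \land Y = T \land T = T
(((U \to Y) \lor (U \to (U \to Y))) \land Y) \to Y = T \to T = T
Y \leftrightarrow U = T \leftrightarrow T = T
((((U \to Y) \lor (U \to (U \to Y))) \land Y) \to Y) \lor (Y \leftrightarrow U) = T \lor T = T
(((((U \to Y) \lor (U \to (U \to Y))) \land Y) \to Y) \lor (Y \leftrightarrow U)) \lor Y = T \lor T = T

T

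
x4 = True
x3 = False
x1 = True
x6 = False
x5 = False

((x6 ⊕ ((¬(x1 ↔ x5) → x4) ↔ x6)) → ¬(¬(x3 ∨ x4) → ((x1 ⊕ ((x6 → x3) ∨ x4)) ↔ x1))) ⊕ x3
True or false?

Substituting x4=True, x3=False, x1=True, x6=False, x5=False:
x1 ↔ x5 = True ↔ False = False
¬(x1 ↔ x5) = ¬False = True
¬(x1 ↔ x5) → x4 = True → True = True
(¬(x1 ↔ x5) → x4) ↔ x6 = True ↔ False = False
x6 ⊕ ((¬(x1 ↔ x5) → x4) ↔ x6) = False ⊕ False = False
x3 ∨ x4 = False ∨ True = True
¬(x3 ∨ x4) = ¬True = False
x6 → x3 = False → False = True
(x6 → x3) ∨ x4 = True ∨ True = True
x1 ⊕ ((x6 → x3) ∨ x4) = True ⊕ True = False
(x1 ⊕ ((x6 → x3) ∨ x4)) ↔ x1 = False ↔ True = False
¬(x3 ∨ x4) → ((x1 ⊕ ((x6 → x3) ∨ x4)) ↔ x1) = False → False = True
¬(¬(x3 ∨ x4) → ((x1 ⊕ ((x6 → x3) ∨ x4)) ↔ x1)) = ¬True = False
(x6 ⊕ ((¬(x1 ↔ x5) → x4) ↔ x6)) → ¬(¬(x3 ∨ x4) → ((x1 ⊕ ((x6 → x3) ∨ x4)) ↔ x1)) = False → False = True
((x6 ⊕ ((¬(x1 ↔ x5) → x4) ↔ x6)) → ¬(¬(x3 ∨ x4) → ((x1 ⊕ ((x6 → x3) ∨ x4)) ↔ x1))) ⊕ x3 = True ⊕ False = True

True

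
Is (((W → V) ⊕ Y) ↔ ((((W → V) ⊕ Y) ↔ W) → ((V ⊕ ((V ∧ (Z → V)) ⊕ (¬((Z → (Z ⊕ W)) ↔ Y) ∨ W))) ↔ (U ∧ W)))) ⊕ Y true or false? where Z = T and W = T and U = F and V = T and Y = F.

W → V = T → T = T
(W → V) ⊕ Y = T ⊕ F = T
W → V = T → T = T
(W → V) ⊕ Y = T ⊕ F = T
((W → V) ⊕ Y) ↔ W = T ↔ T = T
Z → V = T → T = T
V ∧ (Z → V) = T ∧ T = T
Z ⊕ W = T ⊕ T = F
Z → (Z ⊕ W) = T → F = F
(Z → (Z ⊕ W)) ↔ Y = F ↔ F = T
¬((Z → (Z ⊕ W)) ↔ Y) = ¬T = F
¬((Z → (Z ⊕ W)) ↔ Y) ∨ W = F ∨ T = T
(V ∧ (Z → V)) ⊕ (¬((Z → (Z ⊕ W)) ↔ Y) ∨ W) = T ⊕ T = F
V ⊕ ((V ∧ (Z → V)) ⊕ (¬((Z → (Z ⊕ W)) ↔ Y) ∨ W)) = T ⊕ F = T
U ∧ W = F ∧ T = F
(V ⊕ ((V ∧ (Z → V)) ⊕ (¬((Z → (Z ⊕ W)) ↔ Y) ∨ W))) ↔ (U ∧ W) = T ↔ F = F
(((W → V) ⊕ Y) ↔ W) → ((V ⊕ ((V ∧ (Z → V)) ⊕ (¬((Z → (Z ⊕ W)) ↔ Y) ∨ W))) ↔ (U ∧ W)) = T → F = F
((W → V) ⊕ Y) ↔ ((((W → V) ⊕ Y) ↔ W) → ((V ⊕ ((V ∧ (Z → V)) ⊕ (¬((Z → (Z ⊕ W)) ↔ Y) ∨ W))) ↔ (U ∧ W))) = T ↔ F = F
(((W → V) ⊕ Y) ↔ ((((W → V) ⊕ Y) ↔ W) → ((V ⊕ ((V ∧ (Z → V)) ⊕ (¬((Z → (Z ⊕ W)) ↔ Y) ∨ W))) ↔ (U ∧ W)))) ⊕ Y = F ⊕ F = F

F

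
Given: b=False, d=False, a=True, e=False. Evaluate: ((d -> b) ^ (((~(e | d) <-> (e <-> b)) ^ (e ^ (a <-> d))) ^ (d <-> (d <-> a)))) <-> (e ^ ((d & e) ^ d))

Substituting b=False, d=False, a=True, e=False:
d -> b = False -> False = True
e | d = False | False = False
~(e | d) = ~False = True
e <-> b = False <-> False = True
~(e | d) <-> (e <-> b) = True <-> True = True
a <-> d = True <-> False = False
e ^ (a <-> d) = False ^ False = False
(~(e | d) <-> (e <-> b)) ^ (e ^ (a <-> d)) = True ^ False = True
d <-> a = False <-> True = False
d <-> (d <-> a) = False <-> False = True
((~(e | d) <-> (e <-> b)) ^ (e ^ (a <-> d))) ^ (d <-> (d <-> a)) = True ^ True = False
(d -> b) ^ (((~(e | d) <-> (e <-> b)) ^ (e ^ (a <-> d))) ^ (d <-> (d <-> a))) = True ^ False = True
d & e = False & False = False
(d & e) ^ d = False ^ False = False
e ^ ((d & e) ^ d) = False ^ False = False
((d -> b) ^ (((~(e | d) <-> (e <-> b)) ^ (e ^ (a <-> d))) ^ (d <-> (d <-> a)))) <-> (e ^ ((d & e) ^ d)) = True <-> False = False

False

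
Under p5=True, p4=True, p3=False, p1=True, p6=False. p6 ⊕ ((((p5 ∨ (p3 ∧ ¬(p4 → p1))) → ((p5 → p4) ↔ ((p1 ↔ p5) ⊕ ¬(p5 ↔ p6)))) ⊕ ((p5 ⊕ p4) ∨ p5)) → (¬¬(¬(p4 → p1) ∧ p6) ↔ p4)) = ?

False

Substituting p5=True, p4=True, p3=False, p1=True, p6=False:
p4 → p1 = True → True = True
¬(p4 → p1) = ¬True = False
p3 ∧ ¬(p4 → p1) = False ∧ False = False
p5 ∨ (p3 ∧ ¬(p4 → p1)) = True ∨ False = True
p5 → p4 = True → True = True
p1 ↔ p5 = True ↔ True = True
p5 ↔ p6 = True ↔ False = False
¬(p5 ↔ p6) = ¬False = True
(p1 ↔ p5) ⊕ ¬(p5 ↔ p6) = True ⊕ True = False
(p5 → p4) ↔ ((p1 ↔ p5) ⊕ ¬(p5 ↔ p6)) = True ↔ False = False
(p5 ∨ (p3 ∧ ¬(p4 → p1))) → ((p5 → p4) ↔ ((p1 ↔ p5) ⊕ ¬(p5 ↔ p6))) = True → False = False
p5 ⊕ p4 = True ⊕ True = False
(p5 ⊕ p4) ∨ p5 = False ∨ True = True
((p5 ∨ (p3 ∧ ¬(p4 → p1))) → ((p5 → p4) ↔ ((p1 ↔ p5) ⊕ ¬(p5 ↔ p6)))) ⊕ ((p5 ⊕ p4) ∨ p5) = False ⊕ True = True
p4 → p1 = True → True = True
¬(p4 → p1) = ¬True = False
¬(p4 → p1) ∧ p6 = False ∧ False = False
¬(¬(p4 → p1) ∧ p6) = ¬False = True
¬¬(¬(p4 → p1) ∧ p6) = ¬True = False
¬¬(¬(p4 → p1) ∧ p6) ↔ p4 = False ↔ True = False
(((p5 ∨ (p3 ∧ ¬(p4 → p1))) → ((p5 → p4) ↔ ((p1 ↔ p5) ⊕ ¬(p5 ↔ p6)))) ⊕ ((p5 ⊕ p4) ∨ p5)) → (¬¬(¬(p4 → p1) ∧ p6) ↔ p4) = True → False = False
p6 ⊕ ((((p5 ∨ (p3 ∧ ¬(p4 → p1))) → ((p5 → p4) ↔ ((p1 ↔ p5) ⊕ ¬(p5 ↔ p6)))) ⊕ ((p5 ⊕ p4) ∨ p5)) → (¬¬(¬(p4 → p1) ∧ p6) ↔ p4)) = False ⊕ False = False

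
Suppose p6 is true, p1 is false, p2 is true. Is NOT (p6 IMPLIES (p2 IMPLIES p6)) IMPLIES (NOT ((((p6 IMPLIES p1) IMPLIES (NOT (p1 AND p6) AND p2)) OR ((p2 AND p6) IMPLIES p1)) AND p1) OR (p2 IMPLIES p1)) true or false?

T

p2 IMPLIES p6 = T IMPLIES T = T
p6 IMPLIES (p2 IMPLIES p6) = T IMPLIES T = T
NOT (p6 IMPLIES (p2 IMPLIES p6)) = NOT T = F
p6 IMPLIES p1 = T IMPLIES F = F
p1 AND p6 = F AND T = F
NOT (p1 AND p6) = NOT F = T
NOT (p1 AND p6) AND p2 = T AND T = T
(p6 IMPLIES p1) IMPLIES (NOT (p1 AND p6) AND p2) = F IMPLIES T = T
p2 AND p6 = T AND T = T
(p2 AND p6) IMPLIES p1 = T IMPLIES F = F
((p6 IMPLIES p1) IMPLIES (NOT (p1 AND p6) AND p2)) OR ((p2 AND p6) IMPLIES p1) = T OR F = T
(((p6 IMPLIES p1) IMPLIES (NOT (p1 AND p6) AND p2)) OR ((p2 AND p6) IMPLIES p1)) AND p1 = T AND F = F
NOT ((((p6 IMPLIES p1) IMPLIES (NOT (p1 AND p6) AND p2)) OR ((p2 AND p6) IMPLIES p1)) AND p1) = NOT F = T
p2 IMPLIES p1 = T IMPLIES F = F
NOT ((((p6 IMPLIES p1) IMPLIES (NOT (p1 AND p6) AND p2)) OR ((p2 AND p6) IMPLIES p1)) AND p1) OR (p2 IMPLIES p1) = T OR F = T
NOT (p6 IMPLIES (p2 IMPLIES p6)) IMPLIES (NOT ((((p6 IMPLIES p1) IMPLIES (NOT (p1 AND p6) AND p2)) OR ((p2 AND p6) IMPLIES p1)) AND p1) OR (p2 IMPLIES p1)) = F IMPLIES T = T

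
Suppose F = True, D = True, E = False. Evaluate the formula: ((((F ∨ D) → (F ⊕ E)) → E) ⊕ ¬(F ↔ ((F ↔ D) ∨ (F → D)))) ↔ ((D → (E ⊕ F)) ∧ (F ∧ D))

False

F ∨ D = True ∨ True = True
F ⊕ E = True ⊕ False = True
(F ∨ D) → (F ⊕ E) = True → True = True
((F ∨ D) → (F ⊕ E)) → E = True → False = False
F ↔ D = True ↔ True = True
F → D = True → True = True
(F ↔ D) ∨ (F → D) = True ∨ True = True
F ↔ ((F ↔ D) ∨ (F → D)) = True ↔ True = True
¬(F ↔ ((F ↔ D) ∨ (F → D))) = ¬True = False
(((F ∨ D) → (F ⊕ E)) → E) ⊕ ¬(F ↔ ((F ↔ D) ∨ (F → D))) = False ⊕ False = False
E ⊕ F = False ⊕ True = True
D → (E ⊕ F) = True → True = True
F ∧ D = True ∧ True = True
(D → (E ⊕ F)) ∧ (F ∧ D) = True ∧ True = True
((((F ∨ D) → (F ⊕ E)) → E) ⊕ ¬(F ↔ ((F ↔ D) ∨ (F → D)))) ↔ ((D → (E ⊕ F)) ∧ (F ∧ D)) = False ↔ True = False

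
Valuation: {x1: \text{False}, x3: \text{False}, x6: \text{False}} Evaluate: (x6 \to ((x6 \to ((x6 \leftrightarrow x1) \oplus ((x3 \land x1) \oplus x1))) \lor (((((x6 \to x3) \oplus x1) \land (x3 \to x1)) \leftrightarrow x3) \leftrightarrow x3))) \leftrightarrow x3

x6 \leftrightarrow x1 = \text{False} \leftrightarrow \text{False} = \text{True}
x3 \land x1 = \text{False} \land \text{False} = \text{False}
(x3 \land x1) \oplus x1 = \text{False} \oplus \text{False} = \text{False}
(x6 \leftrightarrow x1) \oplus ((x3 \land x1) \oplus x1) = \text{True} \oplus \text{False} = \text{True}
x6 \to ((x6 \leftrightarrow x1) \oplus ((x3 \land x1) \oplus x1)) = \text{False} \to \text{True} = \text{True}
x6 \to x3 = \text{False} \to \text{False} = \text{True}
(x6 \to x3) \oplus x1 = \text{True} \oplus \text{False} = \text{True}
x3 \to x1 = \text{False} \to \text{False} = \text{True}
((x6 \to x3) \oplus x1) \land (x3 \to x1) = \text{True} \land \text{True} = \text{True}
(((x6 \to x3) \oplus x1) \land (x3 \to x1)) \leftrightarrow x3 = \text{True} \leftrightarrow \text{False} = \text{False}
((((x6 \to x3) \oplus x1) \land (x3 \to x1)) \leftrightarrow x3) \leftrightarrow x3 = \text{False} \leftrightarrow \text{False} = \text{True}
(x6 \to ((x6 \leftrightarrow x1) \oplus ((x3 \land x1) \oplus x1))) \lor (((((x6 \to x3) \oplus x1) \land (x3 \to x1)) \leftrightarrow x3) \leftrightarrow x3) = \text{True} \lor \text{True} = \text{True}
x6 \to ((x6 \to ((x6 \leftrightarrow x1) \oplus ((x3 \land x1) \oplus x1))) \lor (((((x6 \to x3) \oplus x1) \land (x3 \to x1)) \leftrightarrow x3) \leftrightarrow x3)) = \text{False} \to \text{True} = \text{True}
(x6 \to ((x6 \to ((x6 \leftrightarrow x1) \oplus ((x3 \land x1) \oplus x1))) \lor (((((x6 \to x3) \oplus x1) \land (x3 \to x1)) \leftrightarrow x3) \leftrightarrow x3))) \leftrightarrow x3 = \text{True} \leftrightarrow \text{False} = \text{False}

\text{False}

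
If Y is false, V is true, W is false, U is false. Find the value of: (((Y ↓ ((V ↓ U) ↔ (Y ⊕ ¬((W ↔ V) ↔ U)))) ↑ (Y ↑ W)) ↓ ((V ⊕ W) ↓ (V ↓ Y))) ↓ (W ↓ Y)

F

V ↓ U = T ↓ F = F
W ↔ V = F ↔ T = F
(W ↔ V) ↔ U = F ↔ F = T
¬((W ↔ V) ↔ U) = ¬T = F
Y ⊕ ¬((W ↔ V) ↔ U) = F ⊕ F = F
(V ↓ U) ↔ (Y ⊕ ¬((W ↔ V) ↔ U)) = F ↔ F = T
Y ↓ ((V ↓ U) ↔ (Y ⊕ ¬((W ↔ V) ↔ U))) = F ↓ T = F
Y ↑ W = F ↑ F = T
(Y ↓ ((V ↓ U) ↔ (Y ⊕ ¬((W ↔ V) ↔ U)))) ↑ (Y ↑ W) = F ↑ T = T
V ⊕ W = T ⊕ F = T
V ↓ Y = T ↓ F = F
(V ⊕ W) ↓ (V ↓ Y) = T ↓ F = F
((Y ↓ ((V ↓ U) ↔ (Y ⊕ ¬((W ↔ V) ↔ U)))) ↑ (Y ↑ W)) ↓ ((V ⊕ W) ↓ (V ↓ Y)) = T ↓ F = F
W ↓ Y = F ↓ F = T
(((Y ↓ ((V ↓ U) ↔ (Y ⊕ ¬((W ↔ V) ↔ U)))) ↑ (Y ↑ W)) ↓ ((V ⊕ W) ↓ (V ↓ Y))) ↓ (W ↓ Y) = F ↓ T = F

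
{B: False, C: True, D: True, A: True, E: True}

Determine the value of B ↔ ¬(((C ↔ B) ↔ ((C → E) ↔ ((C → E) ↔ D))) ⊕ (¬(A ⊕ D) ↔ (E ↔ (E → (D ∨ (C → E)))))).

Substituting B=False, C=True, D=True, A=True, E=True:
C ↔ B = True ↔ False = False
C → E = True → True = True
C → E = True → True = True
(C → E) ↔ D = True ↔ True = True
(C → E) ↔ ((C → E) ↔ D) = True ↔ True = True
(C ↔ B) ↔ ((C → E) ↔ ((C → E) ↔ D)) = False ↔ True = False
A ⊕ D = True ⊕ True = False
¬(A ⊕ D) = ¬False = True
C → E = True → True = True
D ∨ (C → E) = True ∨ True = True
E → (D ∨ (C → E)) = True → True = True
E ↔ (E → (D ∨ (C → E))) = True ↔ True = True
¬(A ⊕ D) ↔ (E ↔ (E → (D ∨ (C → E)))) = True ↔ True = True
((C ↔ B) ↔ ((C → E) ↔ ((C → E) ↔ D))) ⊕ (¬(A ⊕ D) ↔ (E ↔ (E → (D ∨ (C → E))))) = False ⊕ True = True
¬(((C ↔ B) ↔ ((C → E) ↔ ((C → E) ↔ D))) ⊕ (¬(A ⊕ D) ↔ (E ↔ (E → (D ∨ (C → E)))))) = ¬True = False
B ↔ ¬(((C ↔ B) ↔ ((C → E) ↔ ((C → E) ↔ D))) ⊕ (¬(A ⊕ D) ↔ (E ↔ (E → (D ∨ (C → E)))))) = False ↔ False = True

True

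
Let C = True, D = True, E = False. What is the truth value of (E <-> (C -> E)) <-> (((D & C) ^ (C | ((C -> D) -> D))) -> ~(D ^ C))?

Substituting C=True, D=True, E=False:
C -> E = True -> False = False
E <-> (C -> E) = False <-> False = True
D & C = True & True = True
C -> D = True -> True = True
(C -> D) -> D = True -> True = True
C | ((C -> D) -> D) = True | True = True
(D & C) ^ (C | ((C -> D) -> D)) = True ^ True = False
D ^ C = True ^ True = False
~(D ^ C) = ~False = True
((D & C) ^ (C | ((C -> D) -> D))) -> ~(D ^ C) = False -> True = True
(E <-> (C -> E)) <-> (((D & C) ^ (C | ((C -> D) -> D))) -> ~(D ^ C)) = True <-> True = True

True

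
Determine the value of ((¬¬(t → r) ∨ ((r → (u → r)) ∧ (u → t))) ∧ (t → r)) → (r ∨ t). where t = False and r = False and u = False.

t → r = False → False = True
¬(t → r) = ¬True = False
¬¬(t → r) = ¬False = True
u → r = False → False = True
r → (u → r) = False → True = True
u → t = False → False = True
(r → (u → r)) ∧ (u → t) = True ∧ True = True
¬¬(t → r) ∨ ((r → (u → r)) ∧ (u → t)) = True ∨ True = True
t → r = False → False = True
(¬¬(t → r) ∨ ((r → (u → r)) ∧ (u → t))) ∧ (t → r) = True ∧ True = True
r ∨ t = False ∨ False = False
((¬¬(t → r) ∨ ((r → (u → r)) ∧ (u → t))) ∧ (t → r)) → (r ∨ t) = True → False = False

False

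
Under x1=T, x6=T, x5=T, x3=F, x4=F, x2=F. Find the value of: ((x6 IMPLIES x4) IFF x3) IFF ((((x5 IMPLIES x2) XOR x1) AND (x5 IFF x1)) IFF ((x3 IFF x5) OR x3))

x6 IMPLIES x4 = T IMPLIES F = F
(x6 IMPLIES x4) IFF x3 = F IFF F = T
x5 IMPLIES x2 = T IMPLIES F = F
(x5 IMPLIES x2) XOR x1 = F XOR T = T
x5 IFF x1 = T IFF T = T
((x5 IMPLIES x2) XOR x1) AND (x5 IFF x1) = T AND T = T
x3 IFF x5 = F IFF T = F
(x3 IFF x5) OR x3 = F OR F = F
(((x5 IMPLIES x2) XOR x1) AND (x5 IFF x1)) IFF ((x3 IFF x5) OR x3) = T IFF F = F
((x6 IMPLIES x4) IFF x3) IFF ((((x5 IMPLIES x2) XOR x1) AND (x5 IFF x1)) IFF ((x3 IFF x5) OR x3)) = T IFF F = F

F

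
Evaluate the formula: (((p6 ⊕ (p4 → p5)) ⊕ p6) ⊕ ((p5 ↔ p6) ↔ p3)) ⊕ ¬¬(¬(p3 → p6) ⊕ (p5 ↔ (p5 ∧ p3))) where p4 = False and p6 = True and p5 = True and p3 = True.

True

p4 → p5 = False → True = True
p6 ⊕ (p4 → p5) = True ⊕ True = False
(p6 ⊕ (p4 → p5)) ⊕ p6 = False ⊕ True = True
p5 ↔ p6 = True ↔ True = True
(p5 ↔ p6) ↔ p3 = True ↔ True = True
((p6 ⊕ (p4 → p5)) ⊕ p6) ⊕ ((p5 ↔ p6) ↔ p3) = True ⊕ True = False
p3 → p6 = True → True = True
¬(p3 → p6) = ¬True = False
p5 ∧ p3 = True ∧ True = True
p5 ↔ (p5 ∧ p3) = True ↔ True = True
¬(p3 → p6) ⊕ (p5 ↔ (p5 ∧ p3)) = False ⊕ True = True
¬(¬(p3 → p6) ⊕ (p5 ↔ (p5 ∧ p3))) = ¬True = False
¬¬(¬(p3 → p6) ⊕ (p5 ↔ (p5 ∧ p3))) = ¬False = True
(((p6 ⊕ (p4 → p5)) ⊕ p6) ⊕ ((p5 ↔ p6) ↔ p3)) ⊕ ¬¬(¬(p3 → p6) ⊕ (p5 ↔ (p5 ∧ p3))) = False ⊕ True = True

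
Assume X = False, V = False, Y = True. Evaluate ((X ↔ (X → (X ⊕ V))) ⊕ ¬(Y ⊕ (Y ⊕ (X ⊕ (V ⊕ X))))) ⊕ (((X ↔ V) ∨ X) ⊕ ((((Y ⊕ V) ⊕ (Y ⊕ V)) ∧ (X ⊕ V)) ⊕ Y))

Substituting X=False, V=False, Y=True:
X ⊕ V = False ⊕ False = False
X → (X ⊕ V) = False → False = True
X ↔ (X → (X ⊕ V)) = False ↔ True = False
V ⊕ X = False ⊕ False = False
X ⊕ (V ⊕ X) = False ⊕ False = False
Y ⊕ (X ⊕ (V ⊕ X)) = True ⊕ False = True
Y ⊕ (Y ⊕ (X ⊕ (V ⊕ X))) = True ⊕ True = False
¬(Y ⊕ (Y ⊕ (X ⊕ (V ⊕ X)))) = ¬False = True
(X ↔ (X → (X ⊕ V))) ⊕ ¬(Y ⊕ (Y ⊕ (X ⊕ (V ⊕ X)))) = False ⊕ True = True
X ↔ V = False ↔ False = True
(X ↔ V) ∨ X = True ∨ False = True
Y ⊕ V = True ⊕ False = True
Y ⊕ V = True ⊕ False = True
(Y ⊕ V) ⊕ (Y ⊕ V) = True ⊕ True = False
X ⊕ V = False ⊕ False = False
((Y ⊕ V) ⊕ (Y ⊕ V)) ∧ (X ⊕ V) = False ∧ False = False
(((Y ⊕ V) ⊕ (Y ⊕ V)) ∧ (X ⊕ V)) ⊕ Y = False ⊕ True = True
((X ↔ V) ∨ X) ⊕ ((((Y ⊕ V) ⊕ (Y ⊕ V)) ∧ (X ⊕ V)) ⊕ Y) = True ⊕ True = False
((X ↔ (X → (X ⊕ V))) ⊕ ¬(Y ⊕ (Y ⊕ (X ⊕ (V ⊕ X))))) ⊕ (((X ↔ V) ∨ X) ⊕ ((((Y ⊕ V) ⊕ (Y ⊕ V)) ∧ (X ⊕ V)) ⊕ Y)) = True ⊕ False = True

True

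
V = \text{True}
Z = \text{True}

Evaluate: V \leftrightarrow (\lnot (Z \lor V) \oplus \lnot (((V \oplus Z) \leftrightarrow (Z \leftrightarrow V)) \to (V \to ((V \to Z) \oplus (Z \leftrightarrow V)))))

Z \lor V = \text{True} \lor \text{True} = \text{True}
\lnot (Z \lor V) = \lnot \text{True} = \text{False}
V \oplus Z = \text{True} \oplus \text{True} = \text{False}
Z \leftrightarrow V = \text{True} \leftrightarrow \text{True} = \text{True}
(V \oplus Z) \leftrightarrow (Z \leftrightarrow V) = \text{False} \leftrightarrow \text{True} = \text{False}
V \to Z = \text{True} \to \text{True} = \text{True}
Z \leftrightarrow V = \text{True} \leftrightarrow \text{True} = \text{True}
(V \to Z) \oplus (Z \leftrightarrow V) = \text{True} \oplus \text{True} = \text{False}
V \to ((V \to Z) \oplus (Z \leftrightarrow V)) = \text{True} \to \text{False} = \text{False}
((V \oplus Z) \leftrightarrow (Z \leftrightarrow V)) \to (V \to ((V \to Z) \oplus (Z \leftrightarrow V))) = \text{False} \to \text{False} = \text{True}
\lnot (((V \oplus Z) \leftrightarrow (Z \leftrightarrow V)) \to (V \to ((V \to Z) \oplus (Z \leftrightarrow V)))) = \lnot \text{True} = \text{False}
\lnot (Z \lor V) \oplus \lnot (((V \oplus Z) \leftrightarrow (Z \leftrightarrow V)) \to (V \to ((V \to Z) \oplus (Z \leftrightarrow V)))) = \text{False} \oplus \text{False} = \text{False}
V \leftrightarrow (\lnot (Z \lor V) \oplus \lnot (((V \oplus Z) \leftrightarrow (Z \leftrightarrow V)) \to (V \to ((V \to Z) \oplus (Z \leftrightarrow V))))) = \text{True} \leftrightarrow \text{False} = \text{False}

\text{False}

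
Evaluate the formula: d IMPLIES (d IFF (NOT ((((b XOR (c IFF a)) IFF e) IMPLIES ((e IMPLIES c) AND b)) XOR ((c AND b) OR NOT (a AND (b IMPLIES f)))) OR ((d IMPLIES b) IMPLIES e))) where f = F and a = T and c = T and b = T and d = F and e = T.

T

Substituting f=F, a=T, c=T, b=T, d=F, e=T:
c IFF a = T IFF T = T
b XOR (c IFF a) = T XOR T = F
(b XOR (c IFF a)) IFF e = F IFF T = F
e IMPLIES c = T IMPLIES T = T
(e IMPLIES c) AND b = T AND T = T
((b XOR (c IFF a)) IFF e) IMPLIES ((e IMPLIES c) AND b) = F IMPLIES T = T
c AND b = T AND T = T
b IMPLIES f = T IMPLIES F = F
a AND (b IMPLIES f) = T AND F = F
NOT (a AND (b IMPLIES f)) = NOT F = T
(c AND b) OR NOT (a AND (b IMPLIES f)) = T OR T = T
(((b XOR (c IFF a)) IFF e) IMPLIES ((e IMPLIES c) AND b)) XOR ((c AND b) OR NOT (a AND (b IMPLIES f))) = T XOR T = F
NOT ((((b XOR (c IFF a)) IFF e) IMPLIES ((e IMPLIES c) AND b)) XOR ((c AND b) OR NOT (a AND (b IMPLIES f)))) = NOT F = T
d IMPLIES b = F IMPLIES T = T
(d IMPLIES b) IMPLIES e = T IMPLIES T = T
NOT ((((b XOR (c IFF a)) IFF e) IMPLIES ((e IMPLIES c) AND b)) XOR ((c AND b) OR NOT (a AND (b IMPLIES f)))) OR ((d IMPLIES b) IMPLIES e) = T OR T = T
d IFF (NOT ((((b XOR (c IFF a)) IFF e) IMPLIES ((e IMPLIES c) AND b)) XOR ((c AND b) OR NOT (a AND (b IMPLIES f)))) OR ((d IMPLIES b) IMPLIES e)) = F IFF T = F
d IMPLIES (d IFF (NOT ((((b XOR (c IFF a)) IFF e) IMPLIES ((e IMPLIES c) AND b)) XOR ((c AND b) OR NOT (a AND (b IMPLIES f)))) OR ((d IMPLIES b) IMPLIES e))) = F IMPLIES F = T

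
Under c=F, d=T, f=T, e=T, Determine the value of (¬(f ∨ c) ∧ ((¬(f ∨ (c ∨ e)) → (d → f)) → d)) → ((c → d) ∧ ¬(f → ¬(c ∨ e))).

f ∨ c = T ∨ F = T
¬(f ∨ c) = ¬T = F
c ∨ e = F ∨ T = T
f ∨ (c ∨ e) = T ∨ T = T
¬(f ∨ (c ∨ e)) = ¬T = F
d → f = T → T = T
¬(f ∨ (c ∨ e)) → (d → f) = F → T = T
(¬(f ∨ (c ∨ e)) → (d → f)) → d = T → T = T
¬(f ∨ c) ∧ ((¬(f ∨ (c ∨ e)) → (d → f)) → d) = F ∧ T = F
c → d = F → T = T
c ∨ e = F ∨ T = T
¬(c ∨ e) = ¬T = F
f → ¬(c ∨ e) = T → F = F
¬(f → ¬(c ∨ e)) = ¬F = T
(c → d) ∧ ¬(f → ¬(c ∨ e)) = T ∧ T = T
(¬(f ∨ c) ∧ ((¬(f ∨ (c ∨ e)) → (d → f)) → d)) → ((c → d) ∧ ¬(f → ¬(c ∨ e))) = F → T = T

T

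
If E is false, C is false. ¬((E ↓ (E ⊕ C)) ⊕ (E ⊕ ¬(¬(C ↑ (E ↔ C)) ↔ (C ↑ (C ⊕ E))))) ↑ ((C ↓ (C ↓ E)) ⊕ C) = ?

True

Substituting E=False, C=False:
E ⊕ C = False ⊕ False = False
E ↓ (E ⊕ C) = False ↓ False = True
E ↔ C = False ↔ False = True
C ↑ (E ↔ C) = False ↑ True = True
¬(C ↑ (E ↔ C)) = ¬True = False
C ⊕ E = False ⊕ False = False
C ↑ (C ⊕ E) = False ↑ False = True
¬(C ↑ (E ↔ C)) ↔ (C ↑ (C ⊕ E)) = False ↔ True = False
¬(¬(C ↑ (E ↔ C)) ↔ (C ↑ (C ⊕ E))) = ¬False = True
E ⊕ ¬(¬(C ↑ (E ↔ C)) ↔ (C ↑ (C ⊕ E))) = False ⊕ True = True
(E ↓ (E ⊕ C)) ⊕ (E ⊕ ¬(¬(C ↑ (E ↔ C)) ↔ (C ↑ (C ⊕ E)))) = True ⊕ True = False
¬((E ↓ (E ⊕ C)) ⊕ (E ⊕ ¬(¬(C ↑ (E ↔ C)) ↔ (C ↑ (C ⊕ E))))) = ¬False = True
C ↓ E = False ↓ False = True
C ↓ (C ↓ E) = False ↓ True = False
(C ↓ (C ↓ E)) ⊕ C = False ⊕ False = False
¬((E ↓ (E ⊕ C)) ⊕ (E ⊕ ¬(¬(C ↑ (E ↔ C)) ↔ (C ↑ (C ⊕ E))))) ↑ ((C ↓ (C ↓ E)) ⊕ C) = True ↑ False = True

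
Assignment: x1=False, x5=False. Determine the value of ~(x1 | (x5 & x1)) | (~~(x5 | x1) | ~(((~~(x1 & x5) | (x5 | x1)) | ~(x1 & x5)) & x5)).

x5 & x1 = False & False = False
x1 | (x5 & x1) = False | False = False
~(x1 | (x5 & x1)) = ~False = True
x5 | x1 = False | False = False
~(x5 | x1) = ~False = True
~~(x5 | x1) = ~True = False
x1 & x5 = False & False = False
~(x1 & x5) = ~False = True
~~(x1 & x5) = ~True = False
x5 | x1 = False | False = False
~~(x1 & x5) | (x5 | x1) = False | False = False
x1 & x5 = False & False = False
~(x1 & x5) = ~False = True
(~~(x1 & x5) | (x5 | x1)) | ~(x1 & x5) = False | True = True
((~~(x1 & x5) | (x5 | x1)) | ~(x1 & x5)) & x5 = True & False = False
~(((~~(x1 & x5) | (x5 | x1)) | ~(x1 & x5)) & x5) = ~False = True
~~(x5 | x1) | ~(((~~(x1 & x5) | (x5 | x1)) | ~(x1 & x5)) & x5) = False | True = True
~(x1 | (x5 & x1)) | (~~(x5 | x1) | ~(((~~(x1 & x5) | (x5 | x1)) | ~(x1 & x5)) & x5)) = True | True = True

True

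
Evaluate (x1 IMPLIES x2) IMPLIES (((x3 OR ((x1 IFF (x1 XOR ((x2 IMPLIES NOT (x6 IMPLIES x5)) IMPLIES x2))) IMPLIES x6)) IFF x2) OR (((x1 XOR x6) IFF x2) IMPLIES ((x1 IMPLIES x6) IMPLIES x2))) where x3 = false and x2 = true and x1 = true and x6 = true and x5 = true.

true

x1 IMPLIES x2 = true IMPLIES true = true
x6 IMPLIES x5 = true IMPLIES true = true
NOT (x6 IMPLIES x5) = NOT true = false
x2 IMPLIES NOT (x6 IMPLIES x5) = true IMPLIES false = false
(x2 IMPLIES NOT (x6 IMPLIES x5)) IMPLIES x2 = false IMPLIES true = true
x1 XOR ((x2 IMPLIES NOT (x6 IMPLIES x5)) IMPLIES x2) = true XOR true = false
x1 IFF (x1 XOR ((x2 IMPLIES NOT (x6 IMPLIES x5)) IMPLIES x2)) = true IFF false = false
(x1 IFF (x1 XOR ((x2 IMPLIES NOT (x6 IMPLIES x5)) IMPLIES x2))) IMPLIES x6 = false IMPLIES true = true
x3 OR ((x1 IFF (x1 XOR ((x2 IMPLIES NOT (x6 IMPLIES x5)) IMPLIES x2))) IMPLIES x6) = false OR true = true
(x3 OR ((x1 IFF (x1 XOR ((x2 IMPLIES NOT (x6 IMPLIES x5)) IMPLIES x2))) IMPLIES x6)) IFF x2 = true IFF true = true
x1 XOR x6 = true XOR true = false
(x1 XOR x6) IFF x2 = false IFF true = false
x1 IMPLIES x6 = true IMPLIES true = true
(x1 IMPLIES x6) IMPLIES x2 = true IMPLIES true = true
((x1 XOR x6) IFF x2) IMPLIES ((x1 IMPLIES x6) IMPLIES x2) = false IMPLIES true = true
((x3 OR ((x1 IFF (x1 XOR ((x2 IMPLIES NOT (x6 IMPLIES x5)) IMPLIES x2))) IMPLIES x6)) IFF x2) OR (((x1 XOR x6) IFF x2) IMPLIES ((x1 IMPLIES x6) IMPLIES x2)) = true OR true = true
(x1 IMPLIES x2) IMPLIES (((x3 OR ((x1 IFF (x1 XOR ((x2 IMPLIES NOT (x6 IMPLIES x5)) IMPLIES x2))) IMPLIES x6)) IFF x2) OR (((x1 XOR x6) IFF x2) IMPLIES ((x1 IMPLIES x6) IMPLIES x2))) = true IMPLIES true = true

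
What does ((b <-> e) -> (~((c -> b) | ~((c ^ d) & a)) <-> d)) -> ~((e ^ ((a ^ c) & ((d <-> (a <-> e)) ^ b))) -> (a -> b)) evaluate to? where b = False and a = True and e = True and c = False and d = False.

Substituting b=False, a=True, e=True, c=False, d=False:
b <-> e = False <-> True = False
c -> b = False -> False = True
c ^ d = False ^ False = False
(c ^ d) & a = False & True = False
~((c ^ d) & a) = ~False = True
(c -> b) | ~((c ^ d) & a) = True | True = True
~((c -> b) | ~((c ^ d) & a)) = ~True = False
~((c -> b) | ~((c ^ d) & a)) <-> d = False <-> False = True
(b <-> e) -> (~((c -> b) | ~((c ^ d) & a)) <-> d) = False -> True = True
a ^ c = True ^ False = True
a <-> e = True <-> True = True
d <-> (a <-> e) = False <-> True = False
(d <-> (a <-> e)) ^ b = False ^ False = False
(a ^ c) & ((d <-> (a <-> e)) ^ b) = True & False = False
e ^ ((a ^ c) & ((d <-> (a <-> e)) ^ b)) = True ^ False = True
a -> b = True -> False = False
(e ^ ((a ^ c) & ((d <-> (a <-> e)) ^ b))) -> (a -> b) = True -> False = False
~((e ^ ((a ^ c) & ((d <-> (a <-> e)) ^ b))) -> (a -> b)) = ~False = True
((b <-> e) -> (~((c -> b) | ~((c ^ d) & a)) <-> d)) -> ~((e ^ ((a ^ c) & ((d <-> (a <-> e)) ^ b))) -> (a -> b)) = True -> True = True

True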